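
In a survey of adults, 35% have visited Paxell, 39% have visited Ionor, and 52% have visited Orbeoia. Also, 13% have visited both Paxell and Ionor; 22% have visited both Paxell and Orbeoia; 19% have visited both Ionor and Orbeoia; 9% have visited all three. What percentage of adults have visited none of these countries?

By inclusion–exclusion:
P(≥1) = 35 + 39 + 52 − 13 − 22 − 19 + 9 = 81%
P(none) = 100% − 81% = 19%

19%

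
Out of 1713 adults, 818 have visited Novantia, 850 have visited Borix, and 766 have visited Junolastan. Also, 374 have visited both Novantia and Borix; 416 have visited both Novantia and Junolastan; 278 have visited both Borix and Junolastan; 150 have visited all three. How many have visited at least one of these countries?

N(≥1) = 818 + 850 + 766 − 374 − 416 − 278 + 150 = 1516

1516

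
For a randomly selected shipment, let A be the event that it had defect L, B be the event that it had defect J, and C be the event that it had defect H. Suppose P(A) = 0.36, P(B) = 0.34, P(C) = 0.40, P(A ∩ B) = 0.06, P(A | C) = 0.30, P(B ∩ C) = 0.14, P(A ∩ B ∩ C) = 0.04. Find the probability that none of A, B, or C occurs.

P(A ∩ C) = P(C)·P(A|C) = 0.40 × 0.30 = 0.12
Using inclusion–exclusion:
P(A ∪ B ∪ C) = 0.36 + 0.34 + 0.40 − 0.06 − 0.12 − 0.14 + 0.04 = 0.82
P(none) = 1 − 0.82 = 0.18

0.18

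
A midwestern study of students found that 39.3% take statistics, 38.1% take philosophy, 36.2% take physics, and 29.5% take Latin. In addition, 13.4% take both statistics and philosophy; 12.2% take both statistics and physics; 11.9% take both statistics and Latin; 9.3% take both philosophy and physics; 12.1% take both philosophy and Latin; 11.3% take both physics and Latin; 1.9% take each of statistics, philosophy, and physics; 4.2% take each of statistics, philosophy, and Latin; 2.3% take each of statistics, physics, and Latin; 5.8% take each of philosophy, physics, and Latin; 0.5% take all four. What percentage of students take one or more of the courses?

P(≥1) = 39.3 + 38.1 + 36.2 + 29.5 − 13.4 − 12.2 − 11.9 − 9.3 − 12.1 − 11.3 + 1.9 + 4.2 + 2.3 + 5.8 − 0.5 = 86.6%

86.6%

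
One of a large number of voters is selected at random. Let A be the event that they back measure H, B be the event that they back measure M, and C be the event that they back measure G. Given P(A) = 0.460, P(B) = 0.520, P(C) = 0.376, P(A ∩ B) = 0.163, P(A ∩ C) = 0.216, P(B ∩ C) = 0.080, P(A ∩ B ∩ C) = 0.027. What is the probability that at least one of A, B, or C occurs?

0.924

Using inclusion–exclusion:
P(A ∪ B ∪ C) = 0.460 + 0.520 + 0.376 − 0.163 − 0.216 − 0.080 + 0.027 = 0.924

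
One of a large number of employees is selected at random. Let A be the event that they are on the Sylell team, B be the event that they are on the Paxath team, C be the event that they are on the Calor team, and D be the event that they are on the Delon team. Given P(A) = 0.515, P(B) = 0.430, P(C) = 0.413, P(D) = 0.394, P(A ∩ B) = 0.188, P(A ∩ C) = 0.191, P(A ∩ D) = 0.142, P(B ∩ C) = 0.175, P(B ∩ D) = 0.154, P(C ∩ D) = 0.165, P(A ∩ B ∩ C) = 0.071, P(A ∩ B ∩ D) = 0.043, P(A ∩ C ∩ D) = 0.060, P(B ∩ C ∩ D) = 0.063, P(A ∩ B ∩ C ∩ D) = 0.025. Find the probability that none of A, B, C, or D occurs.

0.051

Inclusion–exclusion gives
P(A ∪ B ∪ C ∪ D) = 0.515 + 0.430 + 0.413 + 0.394 − 0.188 − 0.191 − 0.142 − 0.175 − 0.154 − 0.165 + 0.071 + 0.043 + 0.060 + 0.063 − 0.025 = 0.949
P(none) = 1 − 0.949 = 0.051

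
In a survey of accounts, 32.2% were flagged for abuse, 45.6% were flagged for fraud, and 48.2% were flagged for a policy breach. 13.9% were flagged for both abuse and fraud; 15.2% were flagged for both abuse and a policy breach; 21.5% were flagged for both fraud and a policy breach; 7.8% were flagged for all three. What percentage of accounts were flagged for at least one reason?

Apply inclusion-exclusion:
P(≥1) = 32.2 + 45.6 + 48.2 − 13.9 − 15.2 − 21.5 + 7.8 = 83.2%

83.2%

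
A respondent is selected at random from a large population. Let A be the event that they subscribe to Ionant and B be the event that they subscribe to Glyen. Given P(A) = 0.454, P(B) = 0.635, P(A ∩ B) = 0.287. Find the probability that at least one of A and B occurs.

0.802

Apply inclusion-exclusion:
P(A ∪ B) = 0.454 + 0.635 − 0.287 = 0.802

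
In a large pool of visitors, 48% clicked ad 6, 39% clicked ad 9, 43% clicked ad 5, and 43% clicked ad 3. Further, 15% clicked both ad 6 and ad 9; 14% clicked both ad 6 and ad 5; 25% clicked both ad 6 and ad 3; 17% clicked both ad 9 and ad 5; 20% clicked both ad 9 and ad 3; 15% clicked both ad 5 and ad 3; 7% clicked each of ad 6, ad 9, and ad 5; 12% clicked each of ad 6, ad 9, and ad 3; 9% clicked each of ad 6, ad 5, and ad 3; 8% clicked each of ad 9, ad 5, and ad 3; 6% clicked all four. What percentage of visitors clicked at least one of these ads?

97%

Inclusion–exclusion gives
P(at least one) = 48 + 39 + 43 + 43 − 15 − 14 − 25 − 17 − 20 − 15 + 7 + 12 + 9 + 8 − 6 = 97%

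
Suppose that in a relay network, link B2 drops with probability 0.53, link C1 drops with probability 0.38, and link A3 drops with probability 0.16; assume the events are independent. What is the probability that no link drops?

0.244776

P(none) = (1 − 0.53) × (1 − 0.38) × (1 − 0.16) = 0.47 × 0.62 × 0.84 = 0.244776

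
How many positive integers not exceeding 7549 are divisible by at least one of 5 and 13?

1973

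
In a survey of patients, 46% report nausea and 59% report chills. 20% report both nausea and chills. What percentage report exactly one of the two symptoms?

65%

By inclusion–exclusion (exactly-one form):
P(exactly one) = 46 + 59 − 2·20 = 65%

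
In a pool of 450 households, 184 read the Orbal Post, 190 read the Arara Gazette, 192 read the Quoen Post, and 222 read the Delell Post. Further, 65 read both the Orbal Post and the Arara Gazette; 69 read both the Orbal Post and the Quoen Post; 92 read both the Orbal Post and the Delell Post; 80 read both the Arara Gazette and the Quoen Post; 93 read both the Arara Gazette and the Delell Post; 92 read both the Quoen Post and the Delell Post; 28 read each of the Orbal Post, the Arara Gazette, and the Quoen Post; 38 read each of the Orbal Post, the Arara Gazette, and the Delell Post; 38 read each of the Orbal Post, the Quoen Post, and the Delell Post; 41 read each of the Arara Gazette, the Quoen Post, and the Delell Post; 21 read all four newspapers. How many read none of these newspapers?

29

By inclusion-exclusion,
|at least one| = 184 + 190 + 192 + 222 − 65 − 69 − 92 − 80 − 93 − 92 + 28 + 38 + 38 + 41 − 21 = 421
None: 450 − 421 = 29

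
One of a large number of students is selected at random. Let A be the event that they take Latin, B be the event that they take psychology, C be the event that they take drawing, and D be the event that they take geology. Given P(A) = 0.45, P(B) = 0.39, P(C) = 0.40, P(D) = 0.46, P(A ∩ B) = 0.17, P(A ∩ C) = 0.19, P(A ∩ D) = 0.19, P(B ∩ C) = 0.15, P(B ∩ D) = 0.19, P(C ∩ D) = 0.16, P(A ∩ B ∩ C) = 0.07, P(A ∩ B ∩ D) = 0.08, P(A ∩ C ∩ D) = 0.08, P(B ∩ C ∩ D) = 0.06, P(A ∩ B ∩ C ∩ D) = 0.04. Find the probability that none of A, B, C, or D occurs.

0.10

Using inclusion–exclusion:
P(A ∪ B ∪ C ∪ D) = 0.45 + 0.39 + 0.40 + 0.46 − 0.17 − 0.19 − 0.19 − 0.15 − 0.19 − 0.16 + 0.07 + 0.08 + 0.08 + 0.06 − 0.04 = 0.90
P(none) = 1 − 0.90 = 0.10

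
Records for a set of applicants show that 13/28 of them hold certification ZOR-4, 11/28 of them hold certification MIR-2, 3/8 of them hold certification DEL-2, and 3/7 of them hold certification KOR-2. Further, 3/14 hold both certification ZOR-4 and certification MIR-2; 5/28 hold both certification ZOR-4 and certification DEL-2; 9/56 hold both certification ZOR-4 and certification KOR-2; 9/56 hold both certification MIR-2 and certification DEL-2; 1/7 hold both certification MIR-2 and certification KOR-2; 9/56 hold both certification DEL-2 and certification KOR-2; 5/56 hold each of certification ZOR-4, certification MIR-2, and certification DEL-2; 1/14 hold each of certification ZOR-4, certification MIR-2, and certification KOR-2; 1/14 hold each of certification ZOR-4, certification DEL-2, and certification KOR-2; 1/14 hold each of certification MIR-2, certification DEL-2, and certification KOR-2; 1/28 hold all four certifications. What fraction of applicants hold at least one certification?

51/56

P(at least one) = 13/28 + 11/28 + 3/8 + 3/7 − 3/14 − 5/28 − 9/56 − 9/56 − 1/7 − 9/56 + 5/56 + 1/14 + 1/14 + 1/14 − 1/28 = 51/56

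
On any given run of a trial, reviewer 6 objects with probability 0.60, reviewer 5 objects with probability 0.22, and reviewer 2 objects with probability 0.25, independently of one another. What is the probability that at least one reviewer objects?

Since the events are independent, P(none) is the product of the individual non-occurrence probabilities.
P(none) = (1 − 0.60) × (1 − 0.22) × (1 − 0.25) = 0.40 × 0.78 × 0.75 = 0.234
P(at least one) = 1 − 0.234 = 0.766

0.766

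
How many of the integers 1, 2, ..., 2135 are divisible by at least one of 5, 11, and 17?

674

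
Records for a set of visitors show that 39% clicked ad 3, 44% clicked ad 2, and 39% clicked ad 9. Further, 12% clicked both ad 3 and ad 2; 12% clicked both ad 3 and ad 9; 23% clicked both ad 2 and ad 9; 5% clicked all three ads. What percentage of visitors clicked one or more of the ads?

80%

By inclusion–exclusion:
P(≥1) = 39 + 44 + 39 − 12 − 12 − 23 + 5 = 80%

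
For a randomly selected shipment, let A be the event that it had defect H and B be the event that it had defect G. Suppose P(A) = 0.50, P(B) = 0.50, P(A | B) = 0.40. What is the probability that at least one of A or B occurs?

P(A ∩ B) = P(B)·P(A|B) = 0.50 × 0.40 = 0.20
P(A ∪ B) = 0.50 + 0.50 − 0.20 = 0.80

0.80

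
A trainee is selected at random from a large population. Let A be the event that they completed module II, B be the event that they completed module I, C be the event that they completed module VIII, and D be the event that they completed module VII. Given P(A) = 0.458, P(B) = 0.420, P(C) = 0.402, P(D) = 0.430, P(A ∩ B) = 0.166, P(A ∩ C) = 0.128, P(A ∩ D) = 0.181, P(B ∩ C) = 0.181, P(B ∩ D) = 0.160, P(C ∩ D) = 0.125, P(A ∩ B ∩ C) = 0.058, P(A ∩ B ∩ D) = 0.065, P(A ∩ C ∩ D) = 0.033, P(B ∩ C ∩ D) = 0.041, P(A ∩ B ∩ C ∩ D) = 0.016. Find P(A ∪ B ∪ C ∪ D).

0.950

P(A ∪ B ∪ C ∪ D) = 0.458 + 0.420 + 0.402 + 0.430 − 0.166 − 0.128 − 0.181 − 0.181 − 0.160 − 0.125 + 0.058 + 0.065 + 0.033 + 0.041 − 0.016 = 0.950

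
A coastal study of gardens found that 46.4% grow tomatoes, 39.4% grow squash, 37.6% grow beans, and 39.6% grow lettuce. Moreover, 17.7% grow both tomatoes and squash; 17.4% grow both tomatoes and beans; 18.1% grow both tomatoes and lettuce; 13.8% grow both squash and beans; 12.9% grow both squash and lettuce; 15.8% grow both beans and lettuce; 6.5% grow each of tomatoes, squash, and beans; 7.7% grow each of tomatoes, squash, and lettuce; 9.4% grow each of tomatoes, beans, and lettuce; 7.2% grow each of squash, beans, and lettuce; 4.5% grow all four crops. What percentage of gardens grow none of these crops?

6.4%

By inclusion–exclusion:
P(at least one) = 46.4 + 39.4 + 37.6 + 39.6 − 17.7 − 17.4 − 18.1 − 13.8 − 12.9 − 15.8 + 6.5 + 7.7 + 9.4 + 7.2 − 4.5 = 93.6%
P(none) = 100% − 93.6% = 6.4%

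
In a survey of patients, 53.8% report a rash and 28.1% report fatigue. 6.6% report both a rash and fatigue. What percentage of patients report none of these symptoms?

24.7%

P(union) = 53.8 + 28.1 − 6.6 = 75.3%
P(none) = 100% − 75.3% = 24.7%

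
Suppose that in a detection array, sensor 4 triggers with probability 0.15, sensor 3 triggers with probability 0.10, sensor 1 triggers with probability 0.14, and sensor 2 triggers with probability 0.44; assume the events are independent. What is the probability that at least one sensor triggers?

Since the events are independent, P(none) is the product of the individual non-occurrence probabilities.
P(none) = (1 − 0.15) × (1 − 0.10) × (1 − 0.14) × (1 − 0.44) = 0.85 × 0.90 × 0.86 × 0.56 = 0.368424
P(at least one) = 1 − 0.368424 = 0.631576

0.631576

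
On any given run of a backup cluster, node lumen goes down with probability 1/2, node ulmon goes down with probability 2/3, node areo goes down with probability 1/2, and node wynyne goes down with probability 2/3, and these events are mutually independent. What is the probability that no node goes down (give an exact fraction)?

1/36

P(none) = (1 − 1/2) × (1 − 2/3) × (1 − 1/2) × (1 − 2/3) = 1/2 × 1/3 × 1/2 × 1/3 = 1/36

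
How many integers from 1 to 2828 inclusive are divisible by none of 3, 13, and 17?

By inclusion–exclusion:
942 + 217 + 166 − 72 − 55 − 12 + 4 = 1190
2828 − 1190 = 1638

1638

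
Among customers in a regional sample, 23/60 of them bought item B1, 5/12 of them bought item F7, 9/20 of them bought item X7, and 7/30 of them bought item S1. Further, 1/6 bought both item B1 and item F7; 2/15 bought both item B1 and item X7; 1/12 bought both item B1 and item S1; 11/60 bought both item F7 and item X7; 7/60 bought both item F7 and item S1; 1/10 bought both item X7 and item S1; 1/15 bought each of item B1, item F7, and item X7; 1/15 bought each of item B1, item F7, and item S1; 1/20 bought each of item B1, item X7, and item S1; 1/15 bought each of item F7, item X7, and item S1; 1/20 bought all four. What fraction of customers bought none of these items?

1/10

By inclusion-exclusion,
P(at least one) = 23/60 + 5/12 + 9/20 + 7/30 − 1/6 − 2/15 − 1/12 − 11/60 − 7/60 − 1/10 + 1/15 + 1/15 + 1/20 + 1/15 − 1/20 = 9/10
P(none) = 1 − 9/10 = 1/10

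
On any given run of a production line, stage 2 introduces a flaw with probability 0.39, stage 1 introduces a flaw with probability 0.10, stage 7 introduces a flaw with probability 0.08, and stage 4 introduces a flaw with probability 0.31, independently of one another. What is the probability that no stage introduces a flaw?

0.3485052

Since the events are independent, P(none) is the product of the individual non-occurrence probabilities.
P(none) = (1 − 0.39) × (1 − 0.10) × (1 − 0.08) × (1 − 0.31) = 0.61 × 0.90 × 0.92 × 0.69 = 0.3485052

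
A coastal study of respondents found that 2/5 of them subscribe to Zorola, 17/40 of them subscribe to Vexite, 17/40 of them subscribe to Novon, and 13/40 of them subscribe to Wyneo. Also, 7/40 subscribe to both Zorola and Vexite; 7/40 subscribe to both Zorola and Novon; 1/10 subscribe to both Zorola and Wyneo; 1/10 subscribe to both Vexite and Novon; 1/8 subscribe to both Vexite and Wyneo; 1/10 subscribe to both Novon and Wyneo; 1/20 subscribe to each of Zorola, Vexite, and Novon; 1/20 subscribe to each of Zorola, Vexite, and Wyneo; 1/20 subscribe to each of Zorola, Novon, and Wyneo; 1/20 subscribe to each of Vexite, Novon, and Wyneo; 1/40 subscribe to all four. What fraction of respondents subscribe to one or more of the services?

39/40

Using inclusion–exclusion:
P(≥1) = 2/5 + 17/40 + 17/40 + 13/40 − 7/40 − 7/40 − 1/10 − 1/10 − 1/8 − 1/10 + 1/20 + 1/20 + 1/20 + 1/20 − 1/40 = 39/40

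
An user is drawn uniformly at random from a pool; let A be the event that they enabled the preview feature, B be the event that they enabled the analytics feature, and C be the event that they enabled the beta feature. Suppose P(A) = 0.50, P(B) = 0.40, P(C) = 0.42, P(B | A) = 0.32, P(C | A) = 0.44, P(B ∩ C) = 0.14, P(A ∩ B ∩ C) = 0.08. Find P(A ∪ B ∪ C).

0.88

P(A ∩ B) = P(A)·P(B|A) = 0.50 × 0.32 = 0.16
P(A ∩ C) = P(A)·P(C|A) = 0.50 × 0.44 = 0.22
P(A ∪ B ∪ C) = 0.50 + 0.40 + 0.42 − 0.16 − 0.22 − 0.14 + 0.08 = 0.88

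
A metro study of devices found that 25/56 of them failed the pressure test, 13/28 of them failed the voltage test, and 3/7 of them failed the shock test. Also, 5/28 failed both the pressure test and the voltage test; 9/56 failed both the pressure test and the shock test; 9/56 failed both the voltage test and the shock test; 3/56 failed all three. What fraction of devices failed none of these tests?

3/28

Inclusion–exclusion gives
P(at least one) = 25/56 + 13/28 + 3/7 − 5/28 − 9/56 − 9/56 + 3/56 = 25/28
P(none) = 1 − 25/28 = 3/28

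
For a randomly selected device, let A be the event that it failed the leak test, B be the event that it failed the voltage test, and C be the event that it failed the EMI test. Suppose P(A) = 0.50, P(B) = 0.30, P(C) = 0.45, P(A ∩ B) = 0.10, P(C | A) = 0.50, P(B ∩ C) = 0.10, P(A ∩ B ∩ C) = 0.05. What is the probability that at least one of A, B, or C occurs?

0.85

P(A ∩ C) = P(A)·P(C|A) = 0.50 × 0.50 = 0.25
By inclusion-exclusion,
P(A ∪ B ∪ C) = 0.50 + 0.30 + 0.45 − 0.10 − 0.25 − 0.10 + 0.05 = 0.85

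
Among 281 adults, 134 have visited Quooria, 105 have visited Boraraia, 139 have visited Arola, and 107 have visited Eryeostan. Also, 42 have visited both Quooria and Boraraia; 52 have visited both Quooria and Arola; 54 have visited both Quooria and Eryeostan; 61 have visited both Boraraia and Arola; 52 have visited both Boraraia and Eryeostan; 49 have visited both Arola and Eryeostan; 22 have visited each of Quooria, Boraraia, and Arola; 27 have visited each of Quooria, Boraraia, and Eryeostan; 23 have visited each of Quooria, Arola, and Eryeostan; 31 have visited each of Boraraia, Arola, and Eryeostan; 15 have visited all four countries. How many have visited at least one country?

263

N(≥1) = 134 + 105 + 139 + 107 − 42 − 52 − 54 − 61 − 52 − 49 + 22 + 27 + 23 + 31 − 15 = 263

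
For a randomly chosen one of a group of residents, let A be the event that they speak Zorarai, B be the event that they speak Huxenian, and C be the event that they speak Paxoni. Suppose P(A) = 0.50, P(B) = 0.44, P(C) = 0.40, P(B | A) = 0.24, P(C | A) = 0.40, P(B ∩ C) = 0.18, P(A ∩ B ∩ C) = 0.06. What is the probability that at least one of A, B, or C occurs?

0.90

P(A ∩ B) = P(A)·P(B|A) = 0.50 × 0.24 = 0.12
P(A ∩ C) = P(A)·P(C|A) = 0.50 × 0.40 = 0.20
By inclusion-exclusion,
P(A ∪ B ∪ C) = 0.50 + 0.44 + 0.40 − 0.12 − 0.20 − 0.18 + 0.06 = 0.90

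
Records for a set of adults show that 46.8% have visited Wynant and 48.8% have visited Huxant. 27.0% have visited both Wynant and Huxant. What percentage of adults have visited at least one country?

By inclusion–exclusion:
P(≥1) = 46.8 + 48.8 − 27.0 = 68.6%

68.6%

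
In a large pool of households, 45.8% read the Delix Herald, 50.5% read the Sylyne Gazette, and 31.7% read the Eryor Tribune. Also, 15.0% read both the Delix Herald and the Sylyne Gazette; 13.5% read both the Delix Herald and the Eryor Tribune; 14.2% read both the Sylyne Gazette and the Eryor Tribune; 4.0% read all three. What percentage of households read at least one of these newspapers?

89.3%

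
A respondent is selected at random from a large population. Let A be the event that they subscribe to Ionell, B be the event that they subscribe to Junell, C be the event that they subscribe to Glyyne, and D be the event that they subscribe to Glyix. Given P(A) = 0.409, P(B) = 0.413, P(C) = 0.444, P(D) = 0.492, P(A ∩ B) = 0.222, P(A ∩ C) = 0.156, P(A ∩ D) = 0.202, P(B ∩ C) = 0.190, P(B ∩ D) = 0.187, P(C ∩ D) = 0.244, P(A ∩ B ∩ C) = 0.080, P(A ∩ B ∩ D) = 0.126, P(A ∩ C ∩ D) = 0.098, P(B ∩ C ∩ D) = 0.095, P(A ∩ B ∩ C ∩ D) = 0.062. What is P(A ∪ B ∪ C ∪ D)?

0.894

Apply inclusion-exclusion:
P(A ∪ B ∪ C ∪ D) = 0.409 + 0.413 + 0.444 + 0.492 − 0.222 − 0.156 − 0.202 − 0.190 − 0.187 − 0.244 + 0.080 + 0.126 + 0.098 + 0.095 − 0.062 = 0.894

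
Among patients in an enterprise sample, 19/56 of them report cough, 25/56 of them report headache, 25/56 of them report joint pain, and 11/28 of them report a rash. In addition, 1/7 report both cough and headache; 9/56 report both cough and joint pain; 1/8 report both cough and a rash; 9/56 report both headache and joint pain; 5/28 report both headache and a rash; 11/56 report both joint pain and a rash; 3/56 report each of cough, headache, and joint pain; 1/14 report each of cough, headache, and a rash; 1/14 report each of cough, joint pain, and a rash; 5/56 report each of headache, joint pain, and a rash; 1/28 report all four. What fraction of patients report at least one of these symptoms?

51/56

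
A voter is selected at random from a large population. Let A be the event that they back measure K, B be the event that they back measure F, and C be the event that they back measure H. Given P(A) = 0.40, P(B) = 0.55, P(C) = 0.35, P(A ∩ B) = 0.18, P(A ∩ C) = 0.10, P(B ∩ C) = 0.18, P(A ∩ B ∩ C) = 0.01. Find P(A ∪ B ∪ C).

0.85

Using inclusion–exclusion:
P(A ∪ B ∪ C) = 0.40 + 0.55 + 0.35 − 0.18 − 0.10 − 0.18 + 0.01 = 0.85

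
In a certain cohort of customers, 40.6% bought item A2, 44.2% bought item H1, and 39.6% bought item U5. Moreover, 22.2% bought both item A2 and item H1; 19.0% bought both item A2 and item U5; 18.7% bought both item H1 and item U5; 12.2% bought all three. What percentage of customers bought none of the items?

23.3%

P(≥1) = 40.6 + 44.2 + 39.6 − 22.2 − 19.0 − 18.7 + 12.2 = 76.7%
P(none) = 100% − 76.7% = 23.3%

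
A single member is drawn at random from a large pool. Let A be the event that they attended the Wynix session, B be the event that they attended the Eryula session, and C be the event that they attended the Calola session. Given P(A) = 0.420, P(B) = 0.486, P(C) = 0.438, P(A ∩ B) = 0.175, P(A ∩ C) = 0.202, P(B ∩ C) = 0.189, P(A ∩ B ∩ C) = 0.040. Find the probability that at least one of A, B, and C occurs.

0.818

P(A ∪ B ∪ C) = 0.420 + 0.486 + 0.438 − 0.175 − 0.202 − 0.189 + 0.040 = 0.818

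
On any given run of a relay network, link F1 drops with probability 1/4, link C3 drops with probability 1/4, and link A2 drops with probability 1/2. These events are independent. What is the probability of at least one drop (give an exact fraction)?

23/32

Independence gives P(none) = ∏(1 − pᵢ).
P(none) = (1 − 1/4) × (1 − 1/4) × (1 − 1/2) = 3/4 × 3/4 × 1/2 = 9/32
P(at least one) = 1 − 9/32 = 23/32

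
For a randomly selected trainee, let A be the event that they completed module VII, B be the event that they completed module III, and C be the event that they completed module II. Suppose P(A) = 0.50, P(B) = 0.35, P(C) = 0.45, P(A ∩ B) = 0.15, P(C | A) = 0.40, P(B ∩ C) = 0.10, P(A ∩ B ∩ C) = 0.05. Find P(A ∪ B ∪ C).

P(A ∩ C) = P(A)·P(C|A) = 0.50 × 0.40 = 0.20
P(A ∪ B ∪ C) = 0.50 + 0.35 + 0.45 − 0.15 − 0.20 − 0.10 + 0.05 = 0.90

0.90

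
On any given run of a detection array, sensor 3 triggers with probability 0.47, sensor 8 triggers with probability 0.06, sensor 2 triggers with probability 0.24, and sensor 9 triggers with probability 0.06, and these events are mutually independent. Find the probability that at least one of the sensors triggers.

0.64408592

P(none) = (1 − 0.47) × (1 − 0.06) × (1 − 0.24) × (1 − 0.06) = 0.53 × 0.94 × 0.76 × 0.94 = 0.35591408
P(at least one) = 1 − 0.35591408 = 0.64408592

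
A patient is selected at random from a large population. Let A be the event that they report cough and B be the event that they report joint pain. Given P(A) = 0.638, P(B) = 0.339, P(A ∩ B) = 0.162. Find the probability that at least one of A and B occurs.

0.815

P(A ∪ B) = 0.638 + 0.339 − 0.162 = 0.815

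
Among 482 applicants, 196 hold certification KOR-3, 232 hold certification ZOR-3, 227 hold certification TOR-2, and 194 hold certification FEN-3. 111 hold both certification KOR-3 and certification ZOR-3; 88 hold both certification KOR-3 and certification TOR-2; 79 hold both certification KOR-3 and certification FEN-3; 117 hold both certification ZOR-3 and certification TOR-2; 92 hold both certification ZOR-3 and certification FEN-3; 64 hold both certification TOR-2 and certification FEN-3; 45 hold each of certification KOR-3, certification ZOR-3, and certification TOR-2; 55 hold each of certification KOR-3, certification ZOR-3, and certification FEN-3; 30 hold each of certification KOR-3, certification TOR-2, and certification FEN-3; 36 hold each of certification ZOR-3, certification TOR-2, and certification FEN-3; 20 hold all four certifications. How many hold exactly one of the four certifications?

Using the inclusion–exclusion count for exactly one event:
|exactly one| = 196 + 232 + 227 + 194 − 2·111 − 2·88 − 2·79 − 2·117 − 2·92 − 2·64 + 3·45 + 3·55 + 3·30 + 3·36 − 4·20 = 165

165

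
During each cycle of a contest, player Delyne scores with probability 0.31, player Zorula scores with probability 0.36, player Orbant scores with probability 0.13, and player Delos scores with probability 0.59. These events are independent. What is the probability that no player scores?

0.15751872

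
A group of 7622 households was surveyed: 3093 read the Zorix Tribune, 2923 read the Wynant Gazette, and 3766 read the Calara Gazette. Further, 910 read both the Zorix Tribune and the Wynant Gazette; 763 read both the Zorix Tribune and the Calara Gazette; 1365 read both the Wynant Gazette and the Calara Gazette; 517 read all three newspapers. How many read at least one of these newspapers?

7261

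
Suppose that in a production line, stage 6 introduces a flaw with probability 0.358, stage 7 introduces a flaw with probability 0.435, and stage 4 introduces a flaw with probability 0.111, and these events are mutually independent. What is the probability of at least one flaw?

0.67753303

P(none) = (1 − 0.358) × (1 − 0.435) × (1 − 0.111) = 0.642 × 0.565 × 0.889 = 0.32246697
P(at least one) = 1 − 0.32246697 = 0.67753303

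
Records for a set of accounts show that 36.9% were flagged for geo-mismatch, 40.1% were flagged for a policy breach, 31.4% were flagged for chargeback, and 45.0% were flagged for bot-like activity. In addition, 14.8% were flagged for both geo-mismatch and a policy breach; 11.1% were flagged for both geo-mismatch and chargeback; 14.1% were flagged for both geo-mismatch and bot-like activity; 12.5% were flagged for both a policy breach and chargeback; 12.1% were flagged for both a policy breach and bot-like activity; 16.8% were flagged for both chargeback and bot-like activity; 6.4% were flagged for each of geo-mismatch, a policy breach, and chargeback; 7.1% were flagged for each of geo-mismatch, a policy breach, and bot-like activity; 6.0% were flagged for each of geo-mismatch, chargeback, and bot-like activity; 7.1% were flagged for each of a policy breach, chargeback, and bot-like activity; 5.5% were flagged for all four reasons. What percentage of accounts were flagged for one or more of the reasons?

93.1%

Using inclusion–exclusion:
P(≥1) = 36.9 + 40.1 + 31.4 + 45.0 − 14.8 − 11.1 − 14.1 − 12.5 − 12.1 − 16.8 + 6.4 + 7.1 + 6.0 + 7.1 − 5.5 = 93.1%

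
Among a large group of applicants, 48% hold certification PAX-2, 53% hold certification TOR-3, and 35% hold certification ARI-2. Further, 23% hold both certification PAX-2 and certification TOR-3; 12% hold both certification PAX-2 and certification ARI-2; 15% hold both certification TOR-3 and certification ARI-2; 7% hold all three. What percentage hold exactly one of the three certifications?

P(exactly one) = 48 + 53 + 35 − 2·23 − 2·12 − 2·15 + 3·7 = 57%

57%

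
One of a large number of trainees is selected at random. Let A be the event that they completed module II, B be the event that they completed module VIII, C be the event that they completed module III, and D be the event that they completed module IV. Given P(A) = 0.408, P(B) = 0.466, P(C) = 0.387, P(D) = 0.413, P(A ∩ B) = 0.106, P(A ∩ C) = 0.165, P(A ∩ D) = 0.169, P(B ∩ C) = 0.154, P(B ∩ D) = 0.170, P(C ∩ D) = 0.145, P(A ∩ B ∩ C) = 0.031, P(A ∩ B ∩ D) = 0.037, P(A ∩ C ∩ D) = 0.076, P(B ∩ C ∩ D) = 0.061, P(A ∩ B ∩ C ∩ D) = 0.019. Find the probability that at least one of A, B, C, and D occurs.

0.951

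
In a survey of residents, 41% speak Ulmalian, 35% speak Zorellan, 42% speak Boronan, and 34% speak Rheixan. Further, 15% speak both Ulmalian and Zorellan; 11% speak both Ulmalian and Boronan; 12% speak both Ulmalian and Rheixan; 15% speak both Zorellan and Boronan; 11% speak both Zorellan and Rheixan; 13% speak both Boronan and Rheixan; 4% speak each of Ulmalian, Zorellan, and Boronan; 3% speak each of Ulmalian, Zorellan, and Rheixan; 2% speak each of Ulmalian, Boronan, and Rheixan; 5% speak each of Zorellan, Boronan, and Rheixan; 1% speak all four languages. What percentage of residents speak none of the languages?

P(at least one) = 41 + 35 + 42 + 34 − 15 − 11 − 12 − 15 − 11 − 13 + 4 + 3 + 2 + 5 − 1 = 88%
P(none) = 100% − 88% = 12%

12%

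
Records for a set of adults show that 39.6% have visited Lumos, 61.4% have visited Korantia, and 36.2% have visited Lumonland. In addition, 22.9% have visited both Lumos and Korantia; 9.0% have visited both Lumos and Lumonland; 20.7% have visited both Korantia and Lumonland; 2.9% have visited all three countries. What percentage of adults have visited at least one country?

87.5%

Inclusion–exclusion gives
P(at least one) = 39.6 + 61.4 + 36.2 − 22.9 − 9.0 − 20.7 + 2.9 = 87.5%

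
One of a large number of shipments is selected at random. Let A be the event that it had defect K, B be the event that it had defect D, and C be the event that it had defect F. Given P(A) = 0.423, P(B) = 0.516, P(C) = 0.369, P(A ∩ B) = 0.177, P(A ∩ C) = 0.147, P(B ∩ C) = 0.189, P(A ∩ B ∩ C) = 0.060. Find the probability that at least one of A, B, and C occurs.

0.855

Using inclusion–exclusion:
P(A ∪ B ∪ C) = 0.423 + 0.516 + 0.369 − 0.177 − 0.147 − 0.189 + 0.060 = 0.855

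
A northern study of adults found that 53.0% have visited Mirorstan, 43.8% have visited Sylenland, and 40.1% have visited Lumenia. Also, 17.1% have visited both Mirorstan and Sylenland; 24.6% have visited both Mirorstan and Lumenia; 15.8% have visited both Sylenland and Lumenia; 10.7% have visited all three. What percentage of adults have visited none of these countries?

P(≥1) = 53.0 + 43.8 + 40.1 − 17.1 − 24.6 − 15.8 + 10.7 = 90.1%
P(none) = 100% − 90.1% = 9.9%

9.9%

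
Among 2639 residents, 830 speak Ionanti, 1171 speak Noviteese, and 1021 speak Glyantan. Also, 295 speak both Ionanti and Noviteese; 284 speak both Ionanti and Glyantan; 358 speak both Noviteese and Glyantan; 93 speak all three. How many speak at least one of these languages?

Using inclusion–exclusion:
|at least one| = 830 + 1171 + 1021 − 295 − 284 − 358 + 93 = 2178

2178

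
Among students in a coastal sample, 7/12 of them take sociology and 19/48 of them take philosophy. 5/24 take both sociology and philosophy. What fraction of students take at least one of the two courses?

37/48

P(at least one) = 7/12 + 19/48 − 5/24 = 37/48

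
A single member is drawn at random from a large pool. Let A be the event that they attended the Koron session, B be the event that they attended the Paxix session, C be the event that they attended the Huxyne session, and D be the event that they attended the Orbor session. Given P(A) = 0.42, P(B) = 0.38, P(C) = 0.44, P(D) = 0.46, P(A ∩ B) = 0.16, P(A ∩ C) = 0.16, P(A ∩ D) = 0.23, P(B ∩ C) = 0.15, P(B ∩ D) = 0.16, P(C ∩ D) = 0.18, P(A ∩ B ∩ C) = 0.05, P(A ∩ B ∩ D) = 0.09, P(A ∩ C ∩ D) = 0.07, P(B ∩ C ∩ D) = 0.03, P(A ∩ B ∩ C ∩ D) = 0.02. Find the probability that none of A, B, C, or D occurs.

Using inclusion–exclusion:
P(A ∪ B ∪ C ∪ D) = 0.42 + 0.38 + 0.44 + 0.46 − 0.16 − 0.16 − 0.23 − 0.15 − 0.16 − 0.18 + 0.05 + 0.09 + 0.07 + 0.03 − 0.02 = 0.88
P(none) = 1 − 0.88 = 0.12

0.12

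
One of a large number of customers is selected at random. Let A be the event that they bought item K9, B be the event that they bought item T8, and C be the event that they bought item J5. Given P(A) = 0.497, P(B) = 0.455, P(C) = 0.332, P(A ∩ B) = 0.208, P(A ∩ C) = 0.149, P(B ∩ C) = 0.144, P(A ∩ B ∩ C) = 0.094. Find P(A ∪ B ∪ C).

Inclusion–exclusion gives
P(A ∪ B ∪ C) = 0.497 + 0.455 + 0.332 − 0.208 − 0.149 − 0.144 + 0.094 = 0.877

0.877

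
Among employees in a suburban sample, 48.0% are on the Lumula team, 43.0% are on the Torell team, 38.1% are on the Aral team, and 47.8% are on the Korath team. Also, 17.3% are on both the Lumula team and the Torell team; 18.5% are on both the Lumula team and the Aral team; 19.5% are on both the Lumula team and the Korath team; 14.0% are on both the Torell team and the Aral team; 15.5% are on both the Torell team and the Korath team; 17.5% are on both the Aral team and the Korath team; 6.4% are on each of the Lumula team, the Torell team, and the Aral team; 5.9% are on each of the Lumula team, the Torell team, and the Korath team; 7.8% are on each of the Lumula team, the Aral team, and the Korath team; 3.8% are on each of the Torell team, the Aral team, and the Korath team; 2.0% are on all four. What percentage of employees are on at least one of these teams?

Inclusion–exclusion gives
P(union) = 48.0 + 43.0 + 38.1 + 47.8 − 17.3 − 18.5 − 19.5 − 14.0 − 15.5 − 17.5 + 6.4 + 5.9 + 7.8 + 3.8 − 2.0 = 96.5%

96.5%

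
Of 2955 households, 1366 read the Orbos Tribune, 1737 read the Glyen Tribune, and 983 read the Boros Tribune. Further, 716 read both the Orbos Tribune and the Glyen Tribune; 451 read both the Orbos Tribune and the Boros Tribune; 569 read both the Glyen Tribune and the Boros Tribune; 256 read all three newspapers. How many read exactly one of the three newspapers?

1382

|exactly one| = 1366 + 1737 + 983 − 2·716 − 2·451 − 2·569 + 3·256 = 1382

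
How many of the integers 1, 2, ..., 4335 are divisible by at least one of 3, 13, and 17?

floor(4335/3) + floor(4335/13) + floor(4335/17) − floor(4335/39) − floor(4335/51) − floor(4335/221) + floor(4335/663) = 1445 + 333 + 255 − 111 − 85 − 19 + 6 = 1824

1824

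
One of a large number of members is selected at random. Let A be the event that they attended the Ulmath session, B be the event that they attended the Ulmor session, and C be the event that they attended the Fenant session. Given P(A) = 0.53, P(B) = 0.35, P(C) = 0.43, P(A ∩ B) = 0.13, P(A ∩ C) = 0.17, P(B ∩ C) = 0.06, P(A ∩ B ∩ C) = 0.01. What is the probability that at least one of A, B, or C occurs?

0.96

P(A ∪ B ∪ C) = 0.53 + 0.35 + 0.43 − 0.13 − 0.17 − 0.06 + 0.01 = 0.96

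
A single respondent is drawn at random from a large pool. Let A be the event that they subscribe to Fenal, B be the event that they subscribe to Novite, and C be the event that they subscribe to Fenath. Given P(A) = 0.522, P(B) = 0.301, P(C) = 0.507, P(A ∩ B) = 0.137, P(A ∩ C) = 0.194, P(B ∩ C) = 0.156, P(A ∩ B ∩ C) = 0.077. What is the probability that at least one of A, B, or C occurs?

Apply inclusion-exclusion:
P(A ∪ B ∪ C) = 0.522 + 0.301 + 0.507 − 0.137 − 0.194 − 0.156 + 0.077 = 0.920

0.920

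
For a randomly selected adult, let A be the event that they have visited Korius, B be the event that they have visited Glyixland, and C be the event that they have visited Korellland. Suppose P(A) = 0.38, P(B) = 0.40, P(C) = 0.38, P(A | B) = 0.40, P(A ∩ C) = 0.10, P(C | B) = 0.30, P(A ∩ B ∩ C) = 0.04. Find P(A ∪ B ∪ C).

0.82

P(A ∩ B) = P(B)·P(A|B) = 0.40 × 0.40 = 0.16
P(B ∩ C) = P(B)·P(C|B) = 0.40 × 0.30 = 0.12
By inclusion–exclusion:
P(A ∪ B ∪ C) = 0.38 + 0.40 + 0.38 − 0.16 − 0.10 − 0.12 + 0.04 = 0.82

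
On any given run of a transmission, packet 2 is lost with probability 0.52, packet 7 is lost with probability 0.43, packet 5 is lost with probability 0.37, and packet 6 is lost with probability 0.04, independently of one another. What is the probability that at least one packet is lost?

0.83452672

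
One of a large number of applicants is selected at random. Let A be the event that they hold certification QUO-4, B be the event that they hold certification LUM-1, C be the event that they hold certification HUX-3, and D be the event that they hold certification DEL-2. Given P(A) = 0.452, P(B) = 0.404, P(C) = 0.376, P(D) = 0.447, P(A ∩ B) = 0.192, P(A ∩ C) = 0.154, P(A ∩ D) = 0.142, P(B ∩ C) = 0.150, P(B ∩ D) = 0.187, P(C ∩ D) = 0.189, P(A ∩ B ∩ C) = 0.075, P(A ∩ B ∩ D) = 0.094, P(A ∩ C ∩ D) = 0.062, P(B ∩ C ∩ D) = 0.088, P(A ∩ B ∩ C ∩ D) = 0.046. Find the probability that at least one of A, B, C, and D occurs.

P(A ∪ B ∪ C ∪ D) = 0.452 + 0.404 + 0.376 + 0.447 − 0.192 − 0.154 − 0.142 − 0.150 − 0.187 − 0.189 + 0.075 + 0.094 + 0.062 + 0.088 − 0.046 = 0.938

0.938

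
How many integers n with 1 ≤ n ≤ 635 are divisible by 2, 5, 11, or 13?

By inclusion-exclusion,
317 + 127 + 57 + 48 − 63 − 28 − 24 − 11 − 9 − 4 + 5 + 4 + 2 + 0 − 0 = 421

421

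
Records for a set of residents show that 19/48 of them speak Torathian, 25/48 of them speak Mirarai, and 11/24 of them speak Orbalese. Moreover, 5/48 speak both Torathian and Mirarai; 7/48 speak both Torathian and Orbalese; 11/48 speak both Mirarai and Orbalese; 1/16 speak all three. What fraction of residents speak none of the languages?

1/24

Apply inclusion-exclusion:
P(at least one) = 19/48 + 25/48 + 11/24 − 5/48 − 7/48 − 11/48 + 1/16 = 23/24
P(none) = 1 − 23/24 = 1/24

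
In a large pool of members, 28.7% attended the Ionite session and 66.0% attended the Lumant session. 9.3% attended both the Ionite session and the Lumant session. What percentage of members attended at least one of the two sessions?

85.4%

By inclusion–exclusion:
P(at least one) = 28.7 + 66.0 − 9.3 = 85.4%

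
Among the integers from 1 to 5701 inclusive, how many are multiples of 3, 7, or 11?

floor(5701/3) + floor(5701/7) + floor(5701/11) − floor(5701/21) − floor(5701/33) − floor(5701/77) + floor(5701/231) = 1900 + 814 + 518 − 271 − 172 − 74 + 24 = 2739

2739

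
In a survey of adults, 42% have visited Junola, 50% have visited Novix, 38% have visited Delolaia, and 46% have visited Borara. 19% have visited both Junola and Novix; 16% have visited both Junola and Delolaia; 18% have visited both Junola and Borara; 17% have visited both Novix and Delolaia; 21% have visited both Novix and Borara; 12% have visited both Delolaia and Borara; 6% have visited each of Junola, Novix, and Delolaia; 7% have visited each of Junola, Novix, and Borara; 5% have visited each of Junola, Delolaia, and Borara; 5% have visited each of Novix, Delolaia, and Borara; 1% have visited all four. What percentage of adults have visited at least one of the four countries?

P(at least one) = 42 + 50 + 38 + 46 − 19 − 16 − 18 − 17 − 21 − 12 + 6 + 7 + 5 + 5 − 1 = 95%

95%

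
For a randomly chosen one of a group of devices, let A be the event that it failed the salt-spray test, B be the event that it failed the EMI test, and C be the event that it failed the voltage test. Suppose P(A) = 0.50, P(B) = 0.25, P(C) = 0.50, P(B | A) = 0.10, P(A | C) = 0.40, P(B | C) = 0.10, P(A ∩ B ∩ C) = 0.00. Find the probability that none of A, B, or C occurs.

0.05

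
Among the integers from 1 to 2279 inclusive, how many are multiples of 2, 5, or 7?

1497

1139 + 455 + 325 − 227 − 162 − 65 + 32 = 1497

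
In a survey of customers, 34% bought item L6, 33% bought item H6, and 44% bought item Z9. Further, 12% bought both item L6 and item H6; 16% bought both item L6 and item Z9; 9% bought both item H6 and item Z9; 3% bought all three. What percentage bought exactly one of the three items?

By inclusion–exclusion (exactly-one form):
P(exactly one) = 34 + 33 + 44 − 2·12 − 2·16 − 2·9 + 3·3 = 46%

46%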